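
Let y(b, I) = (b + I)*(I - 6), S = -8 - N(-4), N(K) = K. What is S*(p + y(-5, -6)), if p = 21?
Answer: -612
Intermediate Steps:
S = -4 (S = -8 - 1*(-4) = -8 + 4 = -4)
y(b, I) = (-6 + I)*(I + b) (y(b, I) = (I + b)*(-6 + I) = (-6 + I)*(I + b))
S*(p + y(-5, -6)) = -4*(21 + ((-6)**2 - 6*(-6) - 6*(-5) - 6*(-5))) = -4*(21 + (36 + 36 + 30 + 30)) = -4*(21 + 132) = -4*153 = -612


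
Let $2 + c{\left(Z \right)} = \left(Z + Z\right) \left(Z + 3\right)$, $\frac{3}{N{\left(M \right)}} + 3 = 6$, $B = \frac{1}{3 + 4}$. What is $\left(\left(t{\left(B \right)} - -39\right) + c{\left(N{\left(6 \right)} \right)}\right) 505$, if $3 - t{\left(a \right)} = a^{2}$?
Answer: $\frac{1187255}{49} \approx 24230.0$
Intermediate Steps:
$B = \frac{1}{7} \approx 0.14286$
$N{\left(M \right)} = 1$ ($N{\left(M \right)} = \frac{3}{-3 + 6} = \frac{3}{3} = 3 \cdot \frac{1}{3} = 1$)
$t{\left(a \right)} = 3 - a^{2}$
$c{\left(Z \right)} = -2 + 2 Z \left(3 + Z\right)$ ($c{\left(Z \right)} = -2 + \left(Z + Z\right) \left(Z + 3\right) = -2 + 2 Z \left(3 + Z\right)$)
$\left(\left(t{\left(B \right)} - -39\right) + c{\left(N{\left(6 \right)} \right)}\right) 505 = \left(\left(\left(3 - \left(\frac{1}{7}\right)^{2}\right) - -39\right) + \left(-2 + 2 \cdot 1^{2} + 6 \cdot 1\right)\right) 505 = \left(\left(\left(3 - \frac{1}{49}\right) + 39\right) + \left(-2 + 2 \cdot 1 + 6\right)\right) 505 = \left(\left(\left(3 - \frac{1}{49}\right) + 39\right) + \left(-2 + 2 + 6\right)\right) 505 = \left(\left(\frac{146}{49} + 39\right) + 6\right) 505 = \left(\frac{2057}{49} + 6\right) 505 = \frac{2351}{49} \cdot 505 = \frac{1187255}{49}$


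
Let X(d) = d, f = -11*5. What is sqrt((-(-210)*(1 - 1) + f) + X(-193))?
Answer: 2*I*sqrt(62) ≈ 15.748*I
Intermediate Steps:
f = -55
sqrt((-(-210)*(1 - 1) + f) + X(-193)) = sqrt((-(-210)*(1 - 1) - 55) - 193) = sqrt((-(-210)*0 - 55) - 193) = sqrt((-42*0 - 55) - 193) = sqrt((0 - 55) - 193) = sqrt(-55 - 193) = sqrt(-248) = 2*I*sqrt(62)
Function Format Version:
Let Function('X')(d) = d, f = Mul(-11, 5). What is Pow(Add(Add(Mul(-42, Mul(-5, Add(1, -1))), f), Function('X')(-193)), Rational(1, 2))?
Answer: Mul(2, I, Pow(62, Rational(1, 2))) ≈ Mul(15.748, I)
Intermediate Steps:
f = -55
Pow(Add(Add(Mul(-42, Mul(-5, Add(1, -1))), f), Function('X')(-193)), Rational(1, 2)) = Pow(Add(Add(Mul(-42, Mul(-5, Add(1, -1))), -55), -193), Rational(1, 2)) = Pow(Add(Add(Mul(-42, Mul(-5, 0)), -55), -193), Rational(1, 2)) = Pow(Add(Add(Mul(-42, 0), -55), -193), Rational(1, 2)) = Pow(Add(Add(0, -55), -193), Rational(1, 2)) = Pow(Add(-55, -193), Rational(1, 2)) = Pow(-248, Rational(1, 2)) = Mul(2, I, Pow(62, Rational(1, 2)))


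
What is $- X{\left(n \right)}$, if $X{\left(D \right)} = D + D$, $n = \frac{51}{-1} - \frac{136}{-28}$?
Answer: $\frac{646}{7} \approx 92.286$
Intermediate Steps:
$n = - \frac{323}{7}$ ($n = 51 \left(-1\right) - - \frac{34}{7} = -51 + \frac{34}{7} = - \frac{323}{7} \approx -46.143$)
$X{\left(D \right)} = 2 D$
$- X{\left(n \right)} = - \frac{2 \left(-323\right)}{7} = \left(-1\right) \left(- \frac{646}{7}\right) = \frac{646}{7}$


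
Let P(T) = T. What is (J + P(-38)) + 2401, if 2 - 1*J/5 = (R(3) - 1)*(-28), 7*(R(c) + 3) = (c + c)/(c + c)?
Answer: 1833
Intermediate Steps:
R(c) = -20/7 (R(c) = -3 + ((c + c)/(c + c))/7 = -3 + ((2*c)/((2*c)))/7 = -3 + ((2*c)*(1/(2*c)))/7 = -3 + (1/7)*1 = -3 + 1/7 = -20/7)
J = -530 (J = 10 - 5*(-20/7 - 1)*(-28) = 10 - (-135)*(-28)/7 = 10 - 5*108 = 10 - 540 = -530)
(J + P(-38)) + 2401 = (-530 - 38) + 2401 = -568 + 2401 = 1833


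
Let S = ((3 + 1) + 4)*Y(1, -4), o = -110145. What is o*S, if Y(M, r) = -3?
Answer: 2643480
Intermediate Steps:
S = -24 (S = ((3 + 1) + 4)*(-3) = (4 + 4)*(-3) = 8*(-3) = -24)
o*S = -110145*(-24) = 2643480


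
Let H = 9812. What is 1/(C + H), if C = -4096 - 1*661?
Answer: 1/5055 ≈ 0.00019782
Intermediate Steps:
C = -4757 (C = -4096 - 661 = -4757)
1/(C + H) = 1/(-4757 + 9812) = 1/5055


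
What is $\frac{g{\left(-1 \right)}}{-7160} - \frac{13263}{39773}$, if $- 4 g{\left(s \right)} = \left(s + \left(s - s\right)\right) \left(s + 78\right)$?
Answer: $- \frac{382914841}{1139098720} \approx -0.33616$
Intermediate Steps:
$g{\left(s \right)} = - \frac{s \left(78 + s\right)}{4}$ ($g{\left(s \right)} = - \frac{\left(s + \left(s - s\right)\right) \left(s + 78\right)}{4} = - \frac{\left(s + 0\right) \left(78 + s\right)}{4} = - \frac{s \left(78 + s\right)}{4}$)
$\frac{g{\left(-1 \right)}}{-7160} - \frac{13263}{39773} = \frac{\left(- \frac{1}{4}\right) \left(-1\right) \left(78 - 1\right)}{-7160} - \frac{13263}{39773} = \left(- \frac{1}{4}\right) \left(-1\right) 77 \left(- \frac{1}{7160}\right) - \frac{13263}{39773} = \frac{77}{4} \left(- \frac{1}{7160}\right) - \frac{13263}{39773} = - \frac{77}{28640} - \frac{13263}{39773} = - \frac{382914841}{1139098720}$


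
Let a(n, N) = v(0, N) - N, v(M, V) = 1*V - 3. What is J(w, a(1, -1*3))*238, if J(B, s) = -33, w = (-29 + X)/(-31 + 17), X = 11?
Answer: -7854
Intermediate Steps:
v(M, V) = -3 + V (v(M, V) = V - 3 = -3 + V)
a(n, N) = -3 (a(n, N) = (-3 + N) - N = -3)
w = 9/7 (w = (-29 + 11)/(-31 + 17) = -18/(-14) = -18*(-1/14) = 9/7 ≈ 1.2857)
J(w, a(1, -1*3))*238 = -33*238 = -7854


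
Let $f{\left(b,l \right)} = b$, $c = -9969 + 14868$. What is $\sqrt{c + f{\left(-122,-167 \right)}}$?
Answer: $\sqrt{4777} \approx 69.116$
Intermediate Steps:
$c = 4899$
$\sqrt{c + f{\left(-122,-167 \right)}} = \sqrt{4899 - 122} = \sqrt{4777}$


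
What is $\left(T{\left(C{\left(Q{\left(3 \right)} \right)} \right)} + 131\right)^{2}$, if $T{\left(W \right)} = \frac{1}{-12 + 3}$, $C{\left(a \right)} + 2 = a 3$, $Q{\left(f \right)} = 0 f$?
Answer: $\frac{1387684}{81} \approx 17132.0$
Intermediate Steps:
$Q{\left(f \right)} = 0$
$C{\left(a \right)} = -2 + 3 a$ ($C{\left(a \right)} = -2 + a 3 = -2 + 3 a$)
$T{\left(W \right)} = - \frac{1}{9}$ ($T{\left(W \right)} = \frac{1}{-9} = - \frac{1}{9}$)
$\left(T{\left(C{\left(Q{\left(3 \right)} \right)} \right)} + 131\right)^{2} = \left(- \frac{1}{9} + 131\right)^{2} = \left(\frac{1178}{9}\right)^{2} = \frac{1387684}{81}$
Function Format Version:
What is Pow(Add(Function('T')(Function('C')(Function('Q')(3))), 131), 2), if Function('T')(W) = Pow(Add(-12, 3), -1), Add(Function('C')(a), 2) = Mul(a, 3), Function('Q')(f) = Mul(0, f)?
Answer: Rational(1387684, 81) ≈ 17132.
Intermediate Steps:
Function('Q')(f) = 0
Function('C')(a) = Add(-2, Mul(3, a)) (Function('C')(a) = Add(-2, Mul(a, 3)) = Add(-2, Mul(3, a)))
Function('T')(W) = Rational(-1, 9) (Function('T')(W) = Pow(-9, -1) = Rational(-1, 9))
Pow(Add(Function('T')(Function('C')(Function('Q')(3))), 131), 2) = Pow(Add(Rational(-1, 9), 131), 2) = Pow(Rational(1178, 9), 2) = Rational(1387684, 81)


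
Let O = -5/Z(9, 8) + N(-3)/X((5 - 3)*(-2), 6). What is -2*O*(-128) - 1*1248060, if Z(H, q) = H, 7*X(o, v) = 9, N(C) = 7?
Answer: -11221276/9 ≈ -1.2468e+6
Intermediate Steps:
X(o, v) = 9/7 (X(o, v) = (1/7)*9 = 9/7)
O = 44/9 (O = -5/9 + 7/(9/7) = -5*1/9 + 7*(7/9) = -5/9 + 49/9 = 44/9 ≈ 4.8889)
-2*O*(-128) - 1*1248060 = -2*44/9*(-128) - 1*1248060 = -88/9*(-128) - 1248060 = 11264/9 - 1248060 = -11221276/9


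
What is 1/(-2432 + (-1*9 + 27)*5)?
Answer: -1/2342 ≈ -0.00042699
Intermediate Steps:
1/(-2432 + (-1*9 + 27)*5) = 1/(-2432 + (-9 + 27)*5) = 1/(-2432 + 18*5) = 1/(-2432 + 90) = 1/(-2342) = -1/2342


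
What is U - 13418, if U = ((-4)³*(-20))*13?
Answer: 3222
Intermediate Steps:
U = 16640 (U = -64*(-20)*13 = 1280*13 = 16640)
U - 13418 = 16640 - 13418 = 3222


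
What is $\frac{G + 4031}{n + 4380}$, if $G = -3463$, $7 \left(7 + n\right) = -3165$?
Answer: $\frac{1988}{13723} \approx 0.14487$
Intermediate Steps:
$n = - \frac{3214}{7}$ ($n = -7 + \frac{1}{7} \left(-3165\right) = -7 - \frac{3165}{7} = - \frac{3214}{7} \approx -459.14$)
$\frac{G + 4031}{n + 4380} = \frac{-3463 + 4031}{- \frac{3214}{7} + 4380} = \frac{568}{\frac{27446}{7}} = 568 \cdot \frac{7}{27446} = \frac{1988}{13723}$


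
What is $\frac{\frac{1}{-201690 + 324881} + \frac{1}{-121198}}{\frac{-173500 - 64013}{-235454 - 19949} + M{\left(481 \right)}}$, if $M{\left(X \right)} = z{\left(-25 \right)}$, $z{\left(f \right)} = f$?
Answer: $\frac{509018179}{91786191764829716} \approx 5.5457 \cdot 10^{-9}$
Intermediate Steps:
$M{\left(X \right)} = -25$
$\frac{\frac{1}{-201690 + 324881} + \frac{1}{-121198}}{\frac{-173500 - 64013}{-235454 - 19949} + M{\left(481 \right)}} = \frac{\frac{1}{-201690 + 324881} + \frac{1}{-121198}}{\frac{-173500 - 64013}{-235454 - 19949} - 25} = \frac{\frac{1}{123191} - \frac{1}{121198}}{- \frac{237513}{-255403} - 25} = \frac{\frac{1}{123191} - \frac{1}{121198}}{\left(-237513\right) \left(- \frac{1}{255403}\right) - 25} = - \frac{1993}{14930502818 \left(\frac{237513}{255403} - 25\right)} = - \frac{1993}{14930502818 \left(- \frac{6147562}{255403}\right)} = \left(- \frac{1993}{14930502818}\right) \left(- \frac{255403}{6147562}\right) = \frac{509018179}{91786191764829716}$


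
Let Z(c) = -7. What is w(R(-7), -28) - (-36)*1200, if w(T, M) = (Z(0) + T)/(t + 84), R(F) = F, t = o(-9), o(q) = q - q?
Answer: 259199/6 ≈ 43200.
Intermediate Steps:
o(q) = 0
t = 0
w(T, M) = -1/12 + T/84 (w(T, M) = (-7 + T)/(0 + 84) = (-7 + T)/84 = (-7 + T)*(1/84) = -1/12 + T/84)
w(R(-7), -28) - (-36)*1200 = (-1/12 + (1/84)*(-7)) - (-36)*1200 = (-1/12 - 1/12) - 1*(-43200) = -1/6 + 43200 = 259199/6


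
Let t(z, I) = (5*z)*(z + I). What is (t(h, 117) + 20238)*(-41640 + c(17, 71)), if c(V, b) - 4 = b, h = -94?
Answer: -391874820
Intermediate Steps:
c(V, b) = 4 + b
t(z, I) = 5*z*(I + z) (t(z, I) = (5*z)*(I + z) = 5*z*(I + z))
(t(h, 117) + 20238)*(-41640 + c(17, 71)) = (5*(-94)*(117 - 94) + 20238)*(-41640 + (4 + 71)) = (5*(-94)*23 + 20238)*(-41640 + 75) = (-10810 + 20238)*(-41565) = 9428*(-41565) = -391874820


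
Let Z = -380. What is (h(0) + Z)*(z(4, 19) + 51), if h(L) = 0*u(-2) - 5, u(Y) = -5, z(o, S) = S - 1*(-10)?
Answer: -30800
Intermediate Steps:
z(o, S) = 10 + S (z(o, S) = S + 10 = 10 + S)
h(L) = -5 (h(L) = 0*(-5) - 5 = 0 - 5 = -5)
(h(0) + Z)*(z(4, 19) + 51) = (-5 - 380)*((10 + 19) + 51) = -385*(29 + 51) = -385*80 = -30800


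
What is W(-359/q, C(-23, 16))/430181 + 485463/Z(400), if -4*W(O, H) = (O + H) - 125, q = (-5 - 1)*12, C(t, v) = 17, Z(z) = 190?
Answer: 30072522772247/11769752160 ≈ 2555.1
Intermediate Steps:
q = -72 (q = -6*12 = -72)
W(O, H) = 125/4 - H/4 - O/4 (W(O, H) = -((O + H) - 125)/4 = -((H + O) - 125)/4 = -(-125 + H + O)/4 = 125/4 - H/4 - O/4)
W(-359/q, C(-23, 16))/430181 + 485463/Z(400) = (125/4 - ¼*17 - (-359)/(4*(-72)))/430181 + 485463/190 = (125/4 - 17/4 - (-359)*(-1)/(4*72))*(1/430181) + 485463*(1/190) = (125/4 - 17/4 - ¼*359/72)*(1/430181) + 485463/190 = (125/4 - 17/4 - 359/288)*(1/430181) + 485463/190 = (7417/288)*(1/430181) + 485463/190 = 7417/123892128 + 485463/190 = 30072522772247/11769752160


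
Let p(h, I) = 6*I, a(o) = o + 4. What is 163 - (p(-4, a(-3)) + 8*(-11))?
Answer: 245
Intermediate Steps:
a(o) = 4 + o
163 - (p(-4, a(-3)) + 8*(-11)) = 163 - (6*(4 - 3) + 8*(-11)) = 163 - (6*1 - 88) = 163 - (6 - 88) = 163 - 1*(-82) = 163 + 82 = 245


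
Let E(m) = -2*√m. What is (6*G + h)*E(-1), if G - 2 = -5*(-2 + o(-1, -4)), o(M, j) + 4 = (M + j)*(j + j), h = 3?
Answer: 2010*I ≈ 2010.0*I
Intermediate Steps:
o(M, j) = -4 + 2*j*(M + j) (o(M, j) = -4 + (M + j)*(j + j) = -4 + (M + j)*(2*j) = -4 + 2*j*(M + j))
G = -168 (G = 2 - 5*(-2 + (-4 + 2*(-4)² + 2*(-1)*(-4))) = 2 - 5*(-2 + (-4 + 2*16 + 8)) = 2 - 5*(-2 + (-4 + 32 + 8)) = 2 - 5*(-2 + 36) = 2 - 5*34 = 2 - 170 = -168)
(6*G + h)*E(-1) = (6*(-168) + 3)*(-2*I) = (-1008 + 3)*(-2*I) = -(-2010)*I = 2010*I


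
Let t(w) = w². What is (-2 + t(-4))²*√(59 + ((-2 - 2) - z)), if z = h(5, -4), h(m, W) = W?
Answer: 196*√59 ≈ 1505.5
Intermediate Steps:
z = -4
(-2 + t(-4))²*√(59 + ((-2 - 2) - z)) = (-2 + (-4)²)²*√(59 + ((-2 - 2) - 1*(-4))) = (-2 + 16)²*√(59 + (-4 + 4)) = 14²*√(59 + 0) = 196*√59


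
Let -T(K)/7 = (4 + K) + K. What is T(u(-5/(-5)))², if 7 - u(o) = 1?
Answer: 12544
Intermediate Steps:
u(o) = 6 (u(o) = 7 - 1*1 = 7 - 1 = 6)
T(K) = -28 - 14*K (T(K) = -7*((4 + K) + K) = -7*(4 + 2*K) = -28 - 14*K)
T(u(-5/(-5)))² = (-28 - 14*6)² = (-28 - 84)² = (-112)² = 12544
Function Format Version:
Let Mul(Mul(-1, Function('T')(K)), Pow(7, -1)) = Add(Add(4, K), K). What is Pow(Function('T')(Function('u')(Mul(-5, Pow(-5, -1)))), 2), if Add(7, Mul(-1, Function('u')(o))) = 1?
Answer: 12544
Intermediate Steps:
Function('u')(o) = 6 (Function('u')(o) = Add(7, Mul(-1, 1)) = Add(7, -1) = 6)
Function('T')(K) = Add(-28, Mul(-14, K)) (Function('T')(K) = Mul(-7, Add(Add(4, K), K)) = Mul(-7, Add(4, Mul(2, K))) = Add(-28, Mul(-14, K)))
Pow(Function('T')(Function('u')(Mul(-5, Pow(-5, -1)))), 2) = Pow(Add(-28, Mul(-14, 6)), 2) = Pow(Add(-28, -84), 2) = Pow(-112, 2) = 12544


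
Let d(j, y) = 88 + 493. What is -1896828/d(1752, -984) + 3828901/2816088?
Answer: -5339409977383/1636147128 ≈ -3263.4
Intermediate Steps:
d(j, y) = 581
-1896828/d(1752, -984) + 3828901/2816088 = -1896828/581 + 3828901/2816088 = -5339409977383/1636147128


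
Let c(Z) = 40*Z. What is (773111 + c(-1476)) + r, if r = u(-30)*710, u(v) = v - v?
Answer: 714071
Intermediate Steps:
u(v) = 0
r = 0 (r = 0*710 = 0)
(773111 + c(-1476)) + r = (773111 + 40*(-1476)) + 0 = (773111 - 59040) + 0 = 714071 + 0 = 714071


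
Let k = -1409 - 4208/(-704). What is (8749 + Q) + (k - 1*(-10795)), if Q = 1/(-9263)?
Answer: 7393754345/407572 ≈ 18141.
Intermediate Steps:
k = -61733/44 (k = -1409 - 4208*(-1)/704 = -1409 - 1*(-263/44) = -1409 + 263/44 = -61733/44 ≈ -1403.0)
Q = -1/9263 ≈ -0.00010796
(8749 + Q) + (k - 1*(-10795)) = (8749 - 1/9263) + (-61733/44 - 1*(-10795)) = 81041986/9263 + (-61733/44 + 10795) = 81041986/9263 + 413247/44 = 7393754345/407572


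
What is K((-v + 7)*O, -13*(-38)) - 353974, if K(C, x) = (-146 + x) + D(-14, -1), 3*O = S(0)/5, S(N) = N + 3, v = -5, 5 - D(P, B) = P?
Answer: -353607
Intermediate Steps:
D(P, B) = 5 - P
S(N) = 3 + N
O = ⅕ (O = ((3 + 0)/5)/3 = (3*(⅕))/3 = (⅓)*(⅗) = ⅕ ≈ 0.20000)
K(C, x) = -127 + x (K(C, x) = (-146 + x) + (5 - 1*(-14)) = (-146 + x) + (5 + 14) = (-146 + x) + 19 = -127 + x)
K((-v + 7)*O, -13*(-38)) - 353974 = (-127 - 13*(-38)) - 353974 = (-127 + 494) - 353974 = 367 - 353974 = -353607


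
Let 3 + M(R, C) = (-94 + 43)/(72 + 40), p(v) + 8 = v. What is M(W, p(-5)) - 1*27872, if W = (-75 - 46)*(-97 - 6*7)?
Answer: -3122051/112 ≈ -27875.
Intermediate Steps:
p(v) = -8 + v
W = 16819 (W = -121*(-97 - 42) = -121*(-139) = 16819)
M(R, C) = -387/112 (M(R, C) = -3 + (-94 + 43)/(72 + 40) = -3 - 51/112 = -387/112)
M(W, p(-5)) - 1*27872 = -387/112 - 1*27872 = -387/112 - 27872 = -3122051/112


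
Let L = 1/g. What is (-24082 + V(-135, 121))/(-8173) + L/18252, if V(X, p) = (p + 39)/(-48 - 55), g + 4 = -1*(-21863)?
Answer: 989688537585427/335860920401292 ≈ 2.9467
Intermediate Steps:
g = 21859 (g = -4 - 1*(-21863) = -4 + 21863 = 21859)
L = 1/21859 ≈ 4.5748e-5
V(X, p) = -39/103 - p/103 (V(X, p) = (39 + p)/(-103) = (39 + p)*(-1/103) = -39/103 - p/103)
(-24082 + V(-135, 121))/(-8173) + L/18252 = (-24082 + (-39/103 - 1/103*121))/(-8173) + (1/21859)/18252 = (-24082 + (-39/103 - 121/103))*(-1/8173) + (1/21859)*(1/18252) = (-24082 - 160/103)*(-1/8173) + 1/398970468 = -2480606/103*(-1/8173) + 1/398970468 = 2480606/841819 + 1/398970468 = 989688537585427/335860920401292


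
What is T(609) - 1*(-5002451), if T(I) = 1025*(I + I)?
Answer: 6250901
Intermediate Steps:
T(I) = 2050*I (T(I) = 1025*(2*I) = 2050*I)
T(609) - 1*(-5002451) = 2050*609 - 1*(-5002451) = 1248450 + 5002451 = 6250901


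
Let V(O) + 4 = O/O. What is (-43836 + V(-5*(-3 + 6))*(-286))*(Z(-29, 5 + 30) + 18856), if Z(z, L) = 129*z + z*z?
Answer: -685756968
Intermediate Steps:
Z(z, L) = z² + 129*z (Z(z, L) = 129*z + z² = z² + 129*z)
V(O) = -3 (V(O) = -4 + O/O = -4 + 1 = -3)
(-43836 + V(-5*(-3 + 6))*(-286))*(Z(-29, 5 + 30) + 18856) = (-43836 - 3*(-286))*(-29*(129 - 29) + 18856) = (-43836 + 858)*(-29*100 + 18856) = -42978*(-2900 + 18856) = -42978*15956 = -685756968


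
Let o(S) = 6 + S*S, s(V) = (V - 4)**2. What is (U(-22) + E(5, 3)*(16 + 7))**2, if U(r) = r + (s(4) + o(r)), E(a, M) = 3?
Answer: 288369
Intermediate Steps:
s(V) = (-4 + V)**2
o(S) = 6 + S**2
U(r) = 6 + r + r**2 (U(r) = r + ((-4 + 4)**2 + (6 + r**2)) = r + (0**2 + (6 + r**2)) = r + (0 + (6 + r**2)) = r + (6 + r**2) = 6 + r + r**2)
(U(-22) + E(5, 3)*(16 + 7))**2 = ((6 - 22 + (-22)**2) + 3*(16 + 7))**2 = ((6 - 22 + 484) + 3*23)**2 = (468 + 69)**2 = 537**2 = 288369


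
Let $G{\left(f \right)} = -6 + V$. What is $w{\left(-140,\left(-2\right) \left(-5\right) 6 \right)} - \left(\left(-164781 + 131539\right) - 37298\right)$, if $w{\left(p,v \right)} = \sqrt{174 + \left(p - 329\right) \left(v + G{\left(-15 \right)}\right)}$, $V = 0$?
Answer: $70540 + 8 i \sqrt{393} \approx 70540.0 + 158.59 i$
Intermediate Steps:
$G{\left(f \right)} = -6$ ($G{\left(f \right)} = -6 + 0 = -6$)
$w{\left(p,v \right)} = \sqrt{174 + \left(-329 + p\right) \left(-6 + v\right)}$ ($w{\left(p,v \right)} = \sqrt{174 + \left(p - 329\right) \left(v - 6\right)} = \sqrt{174 + \left(-329 + p\right) \left(-6 + v\right)}$)
$w{\left(-140,\left(-2\right) \left(-5\right) 6 \right)} - \left(\left(-164781 + 131539\right) - 37298\right) = \sqrt{2148 - 329 \left(-2\right) \left(-5\right) 6 - -840 - 140 \left(-2\right) \left(-5\right) 6} - \left(\left(-164781 + 131539\right) - 37298\right) = \sqrt{2148 - 329 \cdot 10 \cdot 6 + 840 - 140 \cdot 10 \cdot 6} - \left(-33242 - 37298\right) = \sqrt{2148 - 19740 + 840 - 8400} - -70540 = \sqrt{2148 - 19740 + 840 - 8400} + 70540 = \sqrt{-25152} + 70540 = 8 i \sqrt{393} + 70540 = 70540 + 8 i \sqrt{393}$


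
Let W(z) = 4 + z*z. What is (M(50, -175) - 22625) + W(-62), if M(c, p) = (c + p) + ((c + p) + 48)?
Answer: -18979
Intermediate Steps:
W(z) = 4 + z**2
M(c, p) = 48 + 2*c + 2*p (M(c, p) = (c + p) + (48 + c + p) = 48 + 2*c + 2*p)
(M(50, -175) - 22625) + W(-62) = ((48 + 2*50 + 2*(-175)) - 22625) + (4 + (-62)**2) = ((48 + 100 - 350) - 22625) + (4 + 3844) = (-202 - 22625) + 3848 = -22827 + 3848 = -18979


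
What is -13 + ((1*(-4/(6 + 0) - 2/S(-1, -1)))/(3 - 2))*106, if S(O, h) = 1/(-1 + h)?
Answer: 1021/3 ≈ 340.33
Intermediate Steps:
-13 + ((1*(-4/(6 + 0) - 2/S(-1, -1)))/(3 - 2))*106 = -13 + ((1*(-4/(6 + 0) - 2/(1/(-1 - 1))))/(3 - 2))*106 = -13 + ((1*(-4/6 - 2/(1/(-2))))/1)*106 = -13 + ((1*(-4*1/6 - 2/(-1/2)))*1)*106 = -13 + ((1*(-2/3 - 2*(-2)))*1)*106 = -13 + ((1*(-2/3 + 4))*1)*106 = -13 + ((1*(10/3))*1)*106 = -13 + ((10/3)*1)*106 = -13 + (10/3)*106 = -13 + 1060/3 = 1021/3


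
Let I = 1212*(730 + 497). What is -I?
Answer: -1487124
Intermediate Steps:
I = 1487124 (I = 1212*1227 = 1487124)
-I = -1*1487124 = -1487124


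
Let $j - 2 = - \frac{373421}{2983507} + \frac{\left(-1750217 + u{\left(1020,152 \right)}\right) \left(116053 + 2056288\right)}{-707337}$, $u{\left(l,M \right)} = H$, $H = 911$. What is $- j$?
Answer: $- \frac{3779198840773033421}{703448296953} \approx -5.3724 \cdot 10^{6}$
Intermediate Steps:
$u{\left(l,M \right)} = 911$
$j = \frac{3779198840773033421}{703448296953}$ ($j = 2 - \left(\frac{373421}{2983507} - \frac{\left(-1750217 + 911\right) \left(116053 + 2056288\right)}{-707337}\right) = 2 - \left(\frac{373421}{2983507} - \left(-1749306\right) 2172341 \left(- \frac{1}{707337}\right)\right) = 2 - - \frac{3779197433876439515}{703448296953} = 2 + \left(- \frac{373421}{2983507} + \frac{1266696381782}{235779}\right) = 2 + \frac{3779197433876439515}{703448296953} = \frac{3779198840773033421}{703448296953} \approx 5.3724 \cdot 10^{6}$)
$- j = \left(-1\right) \frac{3779198840773033421}{703448296953} = - \frac{3779198840773033421}{703448296953}$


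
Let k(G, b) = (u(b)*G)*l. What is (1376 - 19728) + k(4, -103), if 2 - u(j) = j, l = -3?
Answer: -19612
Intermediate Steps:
u(j) = 2 - j
k(G, b) = -3*G*(2 - b) (k(G, b) = ((2 - b)*G)*(-3) = (G*(2 - b))*(-3) = -3*G*(2 - b))
(1376 - 19728) + k(4, -103) = (1376 - 19728) + 3*4*(-2 - 103) = -18352 + 3*4*(-105) = -18352 - 1260 = -19612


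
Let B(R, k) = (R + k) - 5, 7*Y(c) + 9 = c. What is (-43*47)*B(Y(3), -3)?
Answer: 125302/7 ≈ 17900.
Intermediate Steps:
Y(c) = -9/7 + c/7
B(R, k) = -5 + R + k
(-43*47)*B(Y(3), -3) = (-43*47)*(-5 + (-9/7 + (⅐)*3) - 3) = -2021*(-5 + (-9/7 + 3/7) - 3) = -2021*(-5 - 6/7 - 3) = -2021*(-62/7) = 125302/7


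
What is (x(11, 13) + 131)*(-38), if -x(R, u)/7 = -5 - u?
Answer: -9766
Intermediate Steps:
x(R, u) = 35 + 7*u (x(R, u) = -7*(-5 - u) = 35 + 7*u)
(x(11, 13) + 131)*(-38) = ((35 + 7*13) + 131)*(-38) = ((35 + 91) + 131)*(-38) = (126 + 131)*(-38) = 257*(-38) = -9766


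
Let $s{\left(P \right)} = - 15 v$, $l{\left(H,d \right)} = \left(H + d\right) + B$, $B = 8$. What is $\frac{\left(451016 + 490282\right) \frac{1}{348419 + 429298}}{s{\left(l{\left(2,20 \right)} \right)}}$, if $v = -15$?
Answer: $\frac{313766}{58328775} \approx 0.0053793$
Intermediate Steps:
$l{\left(H,d \right)} = 8 + H + d$ ($l{\left(H,d \right)} = \left(H + d\right) + 8 = 8 + H + d$)
$s{\left(P \right)} = 225$ ($s{\left(P \right)} = \left(-15\right) \left(-15\right) = 225$)
$\frac{\left(451016 + 490282\right) \frac{1}{348419 + 429298}}{s{\left(l{\left(2,20 \right)} \right)}} = \frac{\left(451016 + 490282\right) \frac{1}{348419 + 429298}}{225} = \frac{941298}{777717} \cdot \frac{1}{225} = 941298 \cdot \frac{1}{777717} \cdot \frac{1}{225} = \frac{313766}{259239} \cdot \frac{1}{225} = \frac{313766}{58328775}$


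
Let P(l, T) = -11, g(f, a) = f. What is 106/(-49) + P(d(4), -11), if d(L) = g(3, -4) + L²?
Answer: -645/49 ≈ -13.163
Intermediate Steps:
d(L) = 3 + L²
106/(-49) + P(d(4), -11) = 106/(-49) - 11 = 106*(-1/49) - 11 = -106/49 - 11 = -645/49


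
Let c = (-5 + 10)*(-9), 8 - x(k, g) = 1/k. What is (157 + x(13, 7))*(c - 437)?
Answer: -1033408/13 ≈ -79493.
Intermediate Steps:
x(k, g) = 8 - 1/k
c = -45 (c = 5*(-9) = -45)
(157 + x(13, 7))*(c - 437) = (157 + (8 - 1/13))*(-45 - 437) = (157 + (8 - 1*1/13))*(-482) = (157 + (8 - 1/13))*(-482) = (157 + 103/13)*(-482) = (2144/13)*(-482) = -1033408/13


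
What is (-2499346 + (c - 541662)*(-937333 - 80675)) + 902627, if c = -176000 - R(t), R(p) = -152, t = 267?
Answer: 730429323361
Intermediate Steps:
c = -175848 (c = -176000 - 1*(-152) = -176000 + 152 = -175848)
(-2499346 + (c - 541662)*(-937333 - 80675)) + 902627 = (-2499346 + (-175848 - 541662)*(-937333 - 80675)) + 902627 = (-2499346 - 717510*(-1018008)) + 902627 = (-2499346 + 730430920080) + 902627 = 730428420734 + 902627 = 730429323361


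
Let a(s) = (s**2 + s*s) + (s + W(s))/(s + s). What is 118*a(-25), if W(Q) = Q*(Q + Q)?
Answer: 144609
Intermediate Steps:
W(Q) = 2*Q**2 (W(Q) = Q*(2*Q) = 2*Q**2)
a(s) = 2*s**2 + (s + 2*s**2)/(2*s) (a(s) = (s**2 + s*s) + (s + 2*s**2)/(s + s) = (s**2 + s**2) + (s + 2*s**2)/((2*s)) = 2*s**2 + (s + 2*s**2)*(1/(2*s)) = 2*s**2 + (s + 2*s**2)/(2*s))
118*a(-25) = 118*(1/2 - 25 + 2*(-25)**2) = 118*(1/2 - 25 + 2*625) = 118*(1/2 - 25 + 1250) = 118*(2451/2) = 144609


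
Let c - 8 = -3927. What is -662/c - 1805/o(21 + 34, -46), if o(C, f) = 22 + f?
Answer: 7089683/94056 ≈ 75.377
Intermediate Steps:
c = -3919 (c = 8 - 3927 = -3919)
-662/c - 1805/o(21 + 34, -46) = -662/(-3919) - 1805/(22 - 46) = -662*(-1/3919) - 1805/(-24) = 662/3919 - 1805*(-1/24) = 662/3919 + 1805/24 = 7089683/94056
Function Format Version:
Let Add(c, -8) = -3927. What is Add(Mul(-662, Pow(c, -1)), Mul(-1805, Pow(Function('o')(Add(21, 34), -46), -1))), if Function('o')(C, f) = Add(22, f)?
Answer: Rational(7089683, 94056) ≈ 75.377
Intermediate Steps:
c = -3919 (c = Add(8, -3927) = -3919)
Add(Mul(-662, Pow(c, -1)), Mul(-1805, Pow(Function('o')(Add(21, 34), -46), -1))) = Add(Mul(-662, Pow(-3919, -1)), Mul(-1805, Pow(Add(22, -46), -1))) = Add(Mul(-662, Rational(-1, 3919)), Mul(-1805, Pow(-24, -1))) = Add(Rational(662, 3919), Mul(-1805, Rational(-1, 24))) = Add(Rational(662, 3919), Rational(1805, 24)) = Rational(7089683, 94056)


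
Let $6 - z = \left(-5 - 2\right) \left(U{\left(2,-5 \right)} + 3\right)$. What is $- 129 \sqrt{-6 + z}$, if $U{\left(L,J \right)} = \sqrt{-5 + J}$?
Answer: $- 129 \sqrt{21 + 7 i \sqrt{10}} \approx -654.68 - 281.33 i$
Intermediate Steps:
$z = 27 + 7 i \sqrt{10}$ ($z = 6 - \left(-5 - 2\right) \left(\sqrt{-5 - 5} + 3\right) = 6 - - 7 \left(\sqrt{-10} + 3\right) = 6 - - 7 \left(i \sqrt{10} + 3\right) = 6 - - 7 \left(3 + i \sqrt{10}\right) = 6 - \left(-21 - 7 i \sqrt{10}\right) = 6 + \left(21 + 7 i \sqrt{10}\right) = 27 + 7 i \sqrt{10} \approx 27.0 + 22.136 i$)
$- 129 \sqrt{-6 + z} = - 129 \sqrt{-6 + \left(27 + 7 i \sqrt{10}\right)} = - 129 \sqrt{21 + 7 i \sqrt{10}}$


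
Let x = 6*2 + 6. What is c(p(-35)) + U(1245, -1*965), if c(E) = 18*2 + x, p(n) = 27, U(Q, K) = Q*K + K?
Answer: -1202336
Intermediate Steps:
x = 18 (x = 12 + 6 = 18)
U(Q, K) = K + K*Q (U(Q, K) = K*Q + K = K + K*Q)
c(E) = 54 (c(E) = 18*2 + 18 = 36 + 18 = 54)
c(p(-35)) + U(1245, -1*965) = 54 + (-1*965)*(1 + 1245) = 54 - 965*1246 = 54 - 1202390 = -1202336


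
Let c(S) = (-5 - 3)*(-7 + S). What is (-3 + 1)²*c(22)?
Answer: -480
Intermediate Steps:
c(S) = 56 - 8*S (c(S) = -8*(-7 + S) = 56 - 8*S)
(-3 + 1)²*c(22) = (-3 + 1)²*(56 - 8*22) = (-2)²*(56 - 176) = 4*(-120) = -480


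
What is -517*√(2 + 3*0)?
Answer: -517*√2 ≈ -731.15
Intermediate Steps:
-517*√(2 + 3*0) = -517*√(2 + 0) = -517*√2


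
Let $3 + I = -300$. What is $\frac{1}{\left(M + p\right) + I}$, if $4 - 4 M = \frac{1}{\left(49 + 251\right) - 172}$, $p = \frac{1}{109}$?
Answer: $- \frac{55808}{16853613} \approx -0.0033113$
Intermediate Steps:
$I = -303$ ($I = -3 - 300 = -303$)
$p = \frac{1}{109} \approx 0.0091743$
$M = \frac{511}{512}$ ($M = 1 - \frac{1}{4 \left(\left(49 + 251\right) - 172\right)} = 1 - \frac{1}{4 \left(300 - 172\right)} = 1 - \frac{1}{4 \cdot 128} = 1 - \frac{1}{512} = \frac{511}{512} \approx 0.99805$)
$\frac{1}{\left(M + p\right) + I} = \frac{1}{\left(\frac{511}{512} + \frac{1}{109}\right) - 303} = \frac{1}{\frac{56211}{55808} - 303} = \frac{1}{- \frac{16853613}{55808}} = - \frac{55808}{16853613}$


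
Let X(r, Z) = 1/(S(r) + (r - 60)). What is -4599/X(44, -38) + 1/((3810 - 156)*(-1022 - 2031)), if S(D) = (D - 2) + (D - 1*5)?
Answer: -3334817819971/11155662 ≈ -2.9894e+5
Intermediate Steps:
S(D) = -7 + 2*D (S(D) = (-2 + D) + (D - 5) = (-2 + D) + (-5 + D) = -7 + 2*D)
X(r, Z) = 1/(-67 + 3*r) (X(r, Z) = 1/((-7 + 2*r) + (r - 60)) = 1/((-7 + 2*r) + (-60 + r)) = 1/(-67 + 3*r))
-4599/X(44, -38) + 1/((3810 - 156)*(-1022 - 2031)) = -4599/(1/(-67 + 3*44)) + 1/((3810 - 156)*(-1022 - 2031)) = -4599/(1/(-67 + 132)) + 1/(3654*(-3053)) = -4599/(1/65) + (1/3654)*(-1/3053) = -4599/1/65 - 1/11155662 = -4599*65 - 1/11155662 = -298935 - 1/11155662 = -3334817819971/11155662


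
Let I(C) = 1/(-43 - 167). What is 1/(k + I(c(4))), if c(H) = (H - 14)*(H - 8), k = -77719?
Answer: -210/16320991 ≈ -1.2867e-5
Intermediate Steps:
c(H) = (-14 + H)*(-8 + H)
I(C) = -1/210 (I(C) = 1/(-210) = -1/210)
1/(k + I(c(4))) = 1/(-77719 - 1/210) = 1/(-16320991/210) = -210/16320991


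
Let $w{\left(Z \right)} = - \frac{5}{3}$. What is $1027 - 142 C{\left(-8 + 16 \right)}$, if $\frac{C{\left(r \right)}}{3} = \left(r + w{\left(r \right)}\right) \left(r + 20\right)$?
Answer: $-74517$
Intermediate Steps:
$w{\left(Z \right)} = - \frac{5}{3}$ ($w{\left(Z \right)} = \left(-5\right) \frac{1}{3} = - \frac{5}{3}$)
$C{\left(r \right)} = 3 \left(20 + r\right) \left(- \frac{5}{3} + r\right)$ ($C{\left(r \right)} = 3 \left(r - \frac{5}{3}\right) \left(r + 20\right) = 3 \left(- \frac{5}{3} + r\right) \left(20 + r\right) = 3 \left(20 + r\right) \left(- \frac{5}{3} + r\right)$)
$1027 - 142 C{\left(-8 + 16 \right)} = 1027 - 142 \left(-100 + 3 \left(-8 + 16\right)^{2} + 55 \left(-8 + 16\right)\right) = 1027 - 142 \left(-100 + 3 \cdot 8^{2} + 55 \cdot 8\right) = 1027 - 142 \left(-100 + 3 \cdot 64 + 440\right) = 1027 - 142 \left(-100 + 192 + 440\right) = 1027 - 75544 = -74517$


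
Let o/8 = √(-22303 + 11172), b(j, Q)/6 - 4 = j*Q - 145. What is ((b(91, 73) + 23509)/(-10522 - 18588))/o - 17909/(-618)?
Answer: 17909/618 + 62521*I*√11131/2592187280 ≈ 28.979 + 0.0025446*I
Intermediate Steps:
b(j, Q) = -846 + 6*Q*j (b(j, Q) = 24 + 6*(j*Q - 145) = 24 + 6*(Q*j - 145) = 24 + 6*(-145 + Q*j) = 24 + (-870 + 6*Q*j) = -846 + 6*Q*j)
o = 8*I*√11131 (o = 8*√(-22303 + 11172) = 8*√(-11131) = 8*(I*√11131) = 8*I*√11131 ≈ 844.03*I)
((b(91, 73) + 23509)/(-10522 - 18588))/o - 17909/(-618) = (((-846 + 6*73*91) + 23509)/(-10522 - 18588))/((8*I*√11131)) - 17909/(-618) = (((-846 + 39858) + 23509)/(-29110))*(-I*√11131/89048) - 17909*(-1/618) = ((39012 + 23509)*(-1/29110))*(-I*√11131/89048) + 17909/618 = (62521*(-1/29110))*(-I*√11131/89048) + 17909/618 = -(-62521)*I*√11131/2592187280 + 17909/618 = 62521*I*√11131/2592187280 + 17909/618 = 17909/618 + 62521*I*√11131/2592187280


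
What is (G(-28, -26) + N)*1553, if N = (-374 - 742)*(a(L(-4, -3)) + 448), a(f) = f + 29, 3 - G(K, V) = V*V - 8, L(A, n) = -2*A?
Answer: -841609525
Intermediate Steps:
G(K, V) = 11 - V² (G(K, V) = 3 - (V*V - 8) = 3 - (V² - 8) = 3 - (-8 + V²) = 3 + (8 - V²) = 11 - V²)
a(f) = 29 + f
N = -541260 (N = (-374 - 742)*((29 - 2*(-4)) + 448) = -1116*((29 + 8) + 448) = -1116*(37 + 448) = -1116*485 = -541260)
(G(-28, -26) + N)*1553 = ((11 - 1*(-26)²) - 541260)*1553 = ((11 - 1*676) - 541260)*1553 = ((11 - 676) - 541260)*1553 = (-665 - 541260)*1553 = -541925*1553 = -841609525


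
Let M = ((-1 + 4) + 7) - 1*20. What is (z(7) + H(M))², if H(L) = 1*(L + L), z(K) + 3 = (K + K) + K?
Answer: 4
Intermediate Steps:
z(K) = -3 + 3*K (z(K) = -3 + ((K + K) + K) = -3 + (2*K + K) = -3 + 3*K)
M = -10 (M = (3 + 7) - 20 = 10 - 20 = -10)
H(L) = 2*L (H(L) = 1*(2*L) = 2*L)
(z(7) + H(M))² = ((-3 + 3*7) + 2*(-10))² = ((-3 + 21) - 20)² = (18 - 20)² = (-2)² = 4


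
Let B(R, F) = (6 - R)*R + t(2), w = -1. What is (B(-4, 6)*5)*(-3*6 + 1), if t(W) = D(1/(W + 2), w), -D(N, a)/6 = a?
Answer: 2890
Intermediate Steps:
D(N, a) = -6*a
t(W) = 6 (t(W) = -6*(-1) = 6)
B(R, F) = 6 + R*(6 - R) (B(R, F) = (6 - R)*R + 6 = R*(6 - R) + 6 = 6 + R*(6 - R))
(B(-4, 6)*5)*(-3*6 + 1) = ((6 - 1*(-4)² + 6*(-4))*5)*(-3*6 + 1) = ((6 - 1*16 - 24)*5)*(-18 + 1) = ((6 - 16 - 24)*5)*(-17) = -34*5*(-17) = -170*(-17) = 2890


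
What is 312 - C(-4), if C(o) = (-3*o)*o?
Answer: 360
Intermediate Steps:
C(o) = -3*o**2
312 - C(-4) = 312 - (-3)*(-4)**2 = 312 - (-3)*16 = 312 - 1*(-48) = 312 + 48 = 360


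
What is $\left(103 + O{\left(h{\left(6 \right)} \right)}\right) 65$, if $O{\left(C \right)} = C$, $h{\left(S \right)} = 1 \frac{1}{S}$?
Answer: $\frac{40235}{6} \approx 6705.8$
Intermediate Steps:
$h{\left(S \right)} = \frac{1}{S}$
$\left(103 + O{\left(h{\left(6 \right)} \right)}\right) 65 = \left(103 + \frac{1}{6}\right) 65 = \frac{619}{6} \cdot 65 = \frac{40235}{6}$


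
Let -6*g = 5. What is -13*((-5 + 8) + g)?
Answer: -169/6 ≈ -28.167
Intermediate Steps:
g = -5/6 (g = -1/6*5 = -5/6 ≈ -0.83333)
-13*((-5 + 8) + g) = -13*((-5 + 8) - 5/6) = -13*(3 - 5/6) = -13*13/6 = -169/6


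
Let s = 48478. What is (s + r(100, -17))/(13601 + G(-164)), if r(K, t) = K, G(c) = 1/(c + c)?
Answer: 15933584/4461127 ≈ 3.5717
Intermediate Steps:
G(c) = 1/(2*c)
(s + r(100, -17))/(13601 + G(-164)) = (48478 + 100)/(13601 + (1/2)/(-164)) = 48578/(13601 + (1/2)*(-1/164)) = 48578/(13601 - 1/328) = 48578/(4461127/328) = 48578*(328/4461127) = 15933584/4461127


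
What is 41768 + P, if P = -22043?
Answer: 19725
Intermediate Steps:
41768 + P = 41768 - 22043 = 19725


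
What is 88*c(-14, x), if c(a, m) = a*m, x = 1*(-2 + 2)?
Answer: 0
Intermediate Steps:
x = 0 (x = 1*0 = 0)
88*c(-14, x) = 88*(-14*0) = 88*0 = 0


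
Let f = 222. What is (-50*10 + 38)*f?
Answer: -102564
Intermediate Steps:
(-50*10 + 38)*f = (-50*10 + 38)*222 = (-500 + 38)*222 = -462*222 = -102564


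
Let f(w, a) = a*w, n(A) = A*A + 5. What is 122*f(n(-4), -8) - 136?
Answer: -20632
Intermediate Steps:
n(A) = 5 + A**2 (n(A) = A**2 + 5 = 5 + A**2)
122*f(n(-4), -8) - 136 = 122*(-8*(5 + (-4)**2)) - 136 = 122*(-8*(5 + 16)) - 136 = 122*(-8*21) - 136 = 122*(-168) - 136 = -20496 - 136 = -20632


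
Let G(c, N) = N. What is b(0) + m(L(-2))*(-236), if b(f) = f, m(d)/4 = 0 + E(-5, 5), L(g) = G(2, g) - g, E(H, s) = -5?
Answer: 4720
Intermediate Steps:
L(g) = 0 (L(g) = g - g = 0)
m(d) = -20 (m(d) = 4*(0 - 5) = 4*(-5) = -20)
b(0) + m(L(-2))*(-236) = 0 - 20*(-236) = 0 + 4720 = 4720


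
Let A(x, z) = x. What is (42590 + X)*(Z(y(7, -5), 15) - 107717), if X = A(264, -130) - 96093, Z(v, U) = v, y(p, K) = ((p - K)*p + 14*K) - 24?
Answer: 5735277753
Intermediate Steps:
y(p, K) = -24 + 14*K + p*(p - K) (y(p, K) = (p*(p - K) + 14*K) - 24 = (14*K + p*(p - K)) - 24 = -24 + 14*K + p*(p - K))
X = -95829 (X = 264 - 96093 = -95829)
(42590 + X)*(Z(y(7, -5), 15) - 107717) = (42590 - 95829)*((-24 + 7**2 + 14*(-5) - 1*(-5)*7) - 107717) = -53239*((-24 + 49 - 70 + 35) - 107717) = -53239*(-10 - 107717) = -53239*(-107727) = 5735277753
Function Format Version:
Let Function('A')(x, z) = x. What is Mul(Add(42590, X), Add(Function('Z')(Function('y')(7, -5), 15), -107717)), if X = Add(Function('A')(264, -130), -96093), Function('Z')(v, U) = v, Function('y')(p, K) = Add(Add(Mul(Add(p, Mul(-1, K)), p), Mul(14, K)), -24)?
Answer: 5735277753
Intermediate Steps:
Function('y')(p, K) = Add(-24, Mul(14, K), Mul(p, Add(p, Mul(-1, K)))) (Function('y')(p, K) = Add(Add(Mul(p, Add(p, Mul(-1, K))), Mul(14, K)), -24) = Add(Add(Mul(14, K), Mul(p, Add(p, Mul(-1, K)))), -24) = Add(-24, Mul(14, K), Mul(p, Add(p, Mul(-1, K)))))
X = -95829 (X = Add(264, -96093) = -95829)
Mul(Add(42590, X), Add(Function('Z')(Function('y')(7, -5), 15), -107717)) = Mul(Add(42590, -95829), Add(Add(-24, Pow(7, 2), Mul(14, -5), Mul(-1, -5, 7)), -107717)) = Mul(-53239, Add(Add(-24, 49, -70, 35), -107717)) = Mul(-53239, Add(-10, -107717)) = Mul(-53239, -107727) = 5735277753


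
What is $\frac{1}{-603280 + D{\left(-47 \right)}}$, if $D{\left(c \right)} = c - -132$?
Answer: $- \frac{1}{603195} \approx -1.6578 \cdot 10^{-6}$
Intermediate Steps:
$D{\left(c \right)} = 132 + c$ ($D{\left(c \right)} = c + 132 = 132 + c$)
$\frac{1}{-603280 + D{\left(-47 \right)}} = \frac{1}{-603280 + \left(132 - 47\right)} = \frac{1}{-603280 + 85} = \frac{1}{-603195} = - \frac{1}{603195}$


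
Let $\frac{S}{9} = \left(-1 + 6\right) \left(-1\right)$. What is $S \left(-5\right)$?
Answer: $225$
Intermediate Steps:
$S = -45$ ($S = 9 \left(-1 + 6\right) \left(-1\right) = 9 \cdot 5 \left(-1\right) = 9 \left(-5\right) = -45$)
$S \left(-5\right) = \left(-45\right) \left(-5\right) = 225$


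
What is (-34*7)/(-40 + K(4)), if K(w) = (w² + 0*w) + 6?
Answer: 119/9 ≈ 13.222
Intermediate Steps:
K(w) = 6 + w² (K(w) = (w² + 0) + 6 = w² + 6 = 6 + w²)
(-34*7)/(-40 + K(4)) = (-34*7)/(-40 + (6 + 4²)) = -238/(-40 + (6 + 16)) = -238/(-40 + 22) = -238/(-18) = -238*(-1/18) = 119/9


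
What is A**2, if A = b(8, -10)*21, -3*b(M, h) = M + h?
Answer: 196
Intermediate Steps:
b(M, h) = -M/3 - h/3 (b(M, h) = -(M + h)/3 = -M/3 - h/3)
A = 14 (A = (-1/3*8 - 1/3*(-10))*21 = (-8/3 + 10/3)*21 = (2/3)*21 = 14)
A**2 = 14**2 = 196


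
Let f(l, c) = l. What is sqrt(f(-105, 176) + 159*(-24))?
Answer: I*sqrt(3921) ≈ 62.618*I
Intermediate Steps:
sqrt(f(-105, 176) + 159*(-24)) = sqrt(-105 + 159*(-24)) = sqrt(-105 - 3816) = sqrt(-3921) = I*sqrt(3921)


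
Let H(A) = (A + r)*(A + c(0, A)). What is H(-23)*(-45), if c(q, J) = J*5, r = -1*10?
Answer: -204930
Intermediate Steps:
r = -10
c(q, J) = 5*J
H(A) = 6*A*(-10 + A) (H(A) = (A - 10)*(A + 5*A) = (-10 + A)*(6*A) = 6*A*(-10 + A))
H(-23)*(-45) = (6*(-23)*(-10 - 23))*(-45) = (6*(-23)*(-33))*(-45) = 4554*(-45) = -204930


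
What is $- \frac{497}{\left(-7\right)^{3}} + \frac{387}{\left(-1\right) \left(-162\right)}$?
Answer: $\frac{3385}{882} \approx 3.8379$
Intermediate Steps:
$- \frac{497}{\left(-7\right)^{3}} + \frac{387}{\left(-1\right) \left(-162\right)} = - \frac{497}{-343} + \frac{387}{162} = \left(-497\right) \left(- \frac{1}{343}\right) + 387 \cdot \frac{1}{162} = \frac{71}{49} + \frac{43}{18} = \frac{3385}{882}$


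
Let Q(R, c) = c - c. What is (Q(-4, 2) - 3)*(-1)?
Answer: 3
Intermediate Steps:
Q(R, c) = 0
(Q(-4, 2) - 3)*(-1) = (0 - 3)*(-1) = -3*(-1) = 3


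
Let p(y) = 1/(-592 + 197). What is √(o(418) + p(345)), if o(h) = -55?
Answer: 3*I*√953530/395 ≈ 7.4164*I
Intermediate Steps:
p(y) = -1/395 (p(y) = 1/(-395) = -1/395)
√(o(418) + p(345)) = √(-55 - 1/395) = √(-21726/395) = 3*I*√953530/395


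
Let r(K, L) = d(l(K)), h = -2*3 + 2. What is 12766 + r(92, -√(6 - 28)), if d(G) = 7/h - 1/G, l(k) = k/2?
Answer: 1174309/92 ≈ 12764.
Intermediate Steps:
h = -4 (h = -6 + 2 = -4)
l(k) = k/2 (l(k) = k*(½) = k/2)
d(G) = -7/4 - 1/G (d(G) = 7/(-4) - 1/G = 7*(-¼) - 1/G = -7/4 - 1/G)
r(K, L) = -7/4 - 2/K (r(K, L) = -7/4 - 1/(K/2) = -7/4 - 2/K)
12766 + r(92, -√(6 - 28)) = 12766 + (-7/4 - 2/92) = 12766 + (-7/4 - 2*1/92) = 12766 + (-7/4 - 1/46) = 12766 - 163/92 = 1174309/92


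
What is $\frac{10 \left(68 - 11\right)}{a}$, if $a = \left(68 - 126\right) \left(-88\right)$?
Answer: $\frac{285}{2552} \approx 0.11168$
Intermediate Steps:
$a = 5104$ ($a = \left(-58\right) \left(-88\right) = 5104$)
$\frac{10 \left(68 - 11\right)}{a} = \frac{10 \left(68 - 11\right)}{5104} = 10 \cdot 57 \cdot \frac{1}{5104} = 570 \cdot \frac{1}{5104} = \frac{285}{2552}$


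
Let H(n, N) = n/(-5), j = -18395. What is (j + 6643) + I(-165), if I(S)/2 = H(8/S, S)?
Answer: -9695384/825 ≈ -11752.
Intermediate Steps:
H(n, N) = -n/5 (H(n, N) = n*(-⅕) = -n/5)
I(S) = -16/(5*S) (I(S) = 2*(-8/(5*S)) = -16/(5*S))
(j + 6643) + I(-165) = (-18395 + 6643) - 16/5/(-165) = -11752 - 16/5*(-1/165) = -11752 + 16/825 = -9695384/825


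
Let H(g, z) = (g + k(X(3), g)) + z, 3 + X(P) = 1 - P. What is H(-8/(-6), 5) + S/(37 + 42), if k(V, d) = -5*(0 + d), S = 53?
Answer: 80/237 ≈ 0.33755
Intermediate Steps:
X(P) = -2 - P (X(P) = -3 + (1 - P) = -2 - P)
k(V, d) = -5*d
H(g, z) = z - 4*g (H(g, z) = (g - 5*g) + z = -4*g + z = z - 4*g)
H(-8/(-6), 5) + S/(37 + 42) = (5 - (-32)/(-6)) + 53/(37 + 42) = (5 - (-32)*(-1)/6) + 53/79 = (5 - 4*4/3) + 53*(1/79) = (5 - 16/3) + 53/79 = -⅓ + 53/79 = 80/237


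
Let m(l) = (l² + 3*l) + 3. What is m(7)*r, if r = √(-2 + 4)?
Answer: 73*√2 ≈ 103.24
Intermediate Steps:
r = √2 ≈ 1.4142
m(l) = 3 + l² + 3*l
m(7)*r = (3 + 7² + 3*7)*√2 = (3 + 49 + 21)*√2 = 73*√2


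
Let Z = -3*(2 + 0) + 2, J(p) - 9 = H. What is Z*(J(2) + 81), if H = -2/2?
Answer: -356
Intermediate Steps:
H = -1 (H = -2*½ = -1)
J(p) = 8 (J(p) = 9 - 1 = 8)
Z = -4 (Z = -3*2 + 2 = -6 + 2 = -4)
Z*(J(2) + 81) = -4*(8 + 81) = -4*89 = -356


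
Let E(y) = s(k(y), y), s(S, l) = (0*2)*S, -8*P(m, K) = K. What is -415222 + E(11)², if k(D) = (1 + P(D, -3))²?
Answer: -415222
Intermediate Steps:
P(m, K) = -K/8
k(D) = 121/64 (k(D) = (1 - ⅛*(-3))² = (1 + 3/8)² = (11/8)² = 121/64)
s(S, l) = 0 (s(S, l) = 0*S = 0)
E(y) = 0
-415222 + E(11)² = -415222 + 0² = -415222 + 0 = -415222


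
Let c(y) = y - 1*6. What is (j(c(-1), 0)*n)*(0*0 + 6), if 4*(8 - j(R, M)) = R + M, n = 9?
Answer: 1053/2 ≈ 526.50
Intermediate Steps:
c(y) = -6 + y (c(y) = y - 6 = -6 + y)
j(R, M) = 8 - M/4 - R/4 (j(R, M) = 8 - (R + M)/4 = 8 - (M + R)/4 = 8 + (-M/4 - R/4) = 8 - M/4 - R/4)
(j(c(-1), 0)*n)*(0*0 + 6) = ((8 - ¼*0 - (-6 - 1)/4)*9)*(0*0 + 6) = ((8 + 0 - ¼*(-7))*9)*(0 + 6) = ((8 + 0 + 7/4)*9)*6 = ((39/4)*9)*6 = (351/4)*6 = 1053/2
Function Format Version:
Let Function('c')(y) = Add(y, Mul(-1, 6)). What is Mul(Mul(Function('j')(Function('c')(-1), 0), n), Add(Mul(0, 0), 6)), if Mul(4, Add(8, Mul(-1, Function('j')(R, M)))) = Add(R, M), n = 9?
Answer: Rational(1053, 2) ≈ 526.50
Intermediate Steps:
Function('c')(y) = Add(-6, y) (Function('c')(y) = Add(y, -6) = Add(-6, y))
Function('j')(R, M) = Add(8, Mul(Rational(-1, 4), M), Mul(Rational(-1, 4), R)) (Function('j')(R, M) = Add(8, Mul(Rational(-1, 4), Add(R, M))) = Add(8, Mul(Rational(-1, 4), Add(M, R))) = Add(8, Add(Mul(Rational(-1, 4), M), Mul(Rational(-1, 4), R))) = Add(8, Mul(Rational(-1, 4), M), Mul(Rational(-1, 4), R)))
Mul(Mul(Function('j')(Function('c')(-1), 0), n), Add(Mul(0, 0), 6)) = Mul(Mul(Add(8, Mul(Rational(-1, 4), 0), Mul(Rational(-1, 4), Add(-6, -1))), 9), Add(Mul(0, 0), 6)) = Mul(Mul(Add(8, 0, Mul(Rational(-1, 4), -7)), 9), Add(0, 6)) = Mul(Mul(Add(8, 0, Rational(7, 4)), 9), 6) = Mul(Mul(Rational(39, 4), 9), 6) = Mul(Rational(351, 4), 6) = Rational(1053, 2)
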